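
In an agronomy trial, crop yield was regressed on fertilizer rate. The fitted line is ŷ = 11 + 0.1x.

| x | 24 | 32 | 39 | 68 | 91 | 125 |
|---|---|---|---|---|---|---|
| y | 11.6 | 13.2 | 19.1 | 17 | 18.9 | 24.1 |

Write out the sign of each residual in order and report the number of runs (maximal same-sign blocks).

x=24: ŷ = 11 + 0.1·24 = 13.4; r = 11.6 − 13.4 = -1.8
x=32: ŷ = 11 + 0.1·32 = 14.2; r = 13.2 − 14.2 = -1
x=39: ŷ = 11 + 0.1·39 = 14.9; r = 19.1 − 14.9 = 4.2
x=68: ŷ = 11 + 0.1·68 = 17.8; r = 17 − 17.8 = -0.8
x=91: ŷ = 11 + 0.1·91 = 20.1; r = 18.9 − 20.1 = -1.2
x=125: ŷ = 11 + 0.1·125 = 23.5; r = 24.1 − 23.5 = 0.6
Signs: − − + − − +
Runs: −×2, +×1, −×2, +×1 → 4

4 runs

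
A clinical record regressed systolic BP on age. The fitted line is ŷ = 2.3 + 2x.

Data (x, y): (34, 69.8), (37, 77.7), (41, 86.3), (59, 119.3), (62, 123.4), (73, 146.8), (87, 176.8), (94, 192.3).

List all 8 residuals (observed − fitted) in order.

-0.5, 1.4, 2, -1, -2.9, -1.5, 0.5, 2

x=34: ŷ = 2.3 + 2·34 = 70.3; r = 69.8 − 70.3 = -0.5
x=37: ŷ = 2.3 + 2·37 = 76.3; r = 77.7 − 76.3 = 1.4
x=41: ŷ = 2.3 + 2·41 = 84.3; r = 86.3 − 84.3 = 2
x=59: ŷ = 2.3 + 2·59 = 120.3; r = 119.3 − 120.3 = -1
x=62: ŷ = 2.3 + 2·62 = 126.3; r = 123.4 − 126.3 = -2.9
x=73: ŷ = 2.3 + 2·73 = 148.3; r = 146.8 − 148.3 = -1.5
x=87: ŷ = 2.3 + 2·87 = 176.3; r = 176.8 − 176.3 = 0.5
x=94: ŷ = 2.3 + 2·94 = 190.3; r = 192.3 − 190.3 = 2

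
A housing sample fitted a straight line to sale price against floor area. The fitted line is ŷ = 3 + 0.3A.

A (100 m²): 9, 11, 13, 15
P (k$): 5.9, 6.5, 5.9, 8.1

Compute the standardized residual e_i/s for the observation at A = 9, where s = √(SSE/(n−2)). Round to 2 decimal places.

A=9: ŷ = 3 + 0.3·9 = 5.7; e = 5.9 − 5.7 = 0.2
A=11: ŷ = 3 + 0.3·11 = 6.3; e = 6.5 − 6.3 = 0.2
A=13: ŷ = 3 + 0.3·13 = 6.9; e = 5.9 − 6.9 = -1
A=15: ŷ = 3 + 0.3·15 = 7.5; e = 8.1 − 7.5 = 0.6
SSE = 0.04 + 0.04 + 1 + 0.36 = 1.44
s = √(1.44/2) = 0.848528
e/s = 0.2 / 0.848528 = 0.24

0.24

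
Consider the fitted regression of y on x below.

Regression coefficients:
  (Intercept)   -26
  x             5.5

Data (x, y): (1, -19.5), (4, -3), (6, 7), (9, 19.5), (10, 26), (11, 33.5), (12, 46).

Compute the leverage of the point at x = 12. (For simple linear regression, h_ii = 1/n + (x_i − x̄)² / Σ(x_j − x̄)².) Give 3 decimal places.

x̄ = (1 + 4 + 6 + 9 + 10 + 11 + 12)/7 = 7.57143
Σ(x − x̄)² = 43.1837 + 12.7551 + 2.46939 + 2.04082 + 5.89796 + 11.7551 + 19.6122 = 97.7143
h = 1/7 + (4.42857)²/97.7143 = 0.142857 + 0.20071 = 0.344

h = 0.344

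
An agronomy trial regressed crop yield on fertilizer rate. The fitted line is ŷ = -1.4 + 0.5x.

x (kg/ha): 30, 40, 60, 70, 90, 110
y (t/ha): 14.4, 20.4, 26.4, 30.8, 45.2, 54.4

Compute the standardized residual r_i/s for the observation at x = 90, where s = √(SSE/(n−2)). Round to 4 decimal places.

x=30: ŷ = -1.4 + 0.5·30 = 13.6; r = 14.4 − 13.6 = 0.8
x=40: ŷ = -1.4 + 0.5·40 = 18.6; r = 20.4 − 18.6 = 1.8
x=60: ŷ = -1.4 + 0.5·60 = 28.6; r = 26.4 − 28.6 = -2.2
x=70: ŷ = -1.4 + 0.5·70 = 33.6; r = 30.8 − 33.6 = -2.8
x=90: ŷ = -1.4 + 0.5·90 = 43.6; r = 45.2 − 43.6 = 1.6
x=110: ŷ = -1.4 + 0.5·110 = 53.6; r = 54.4 − 53.6 = 0.8
SSE = 0.64 + 3.24 + 4.84 + 7.84 + 2.56 + 0.64 = 19.76
s = √(19.76/4) = 2.22261
r/s = 1.6 / 2.22261 = 0.7199

0.7199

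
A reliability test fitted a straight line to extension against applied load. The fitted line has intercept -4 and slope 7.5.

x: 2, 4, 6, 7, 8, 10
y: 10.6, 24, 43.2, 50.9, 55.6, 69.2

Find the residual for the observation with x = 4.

ŷ = -4 + 7.5·4 = 26
e = 24 − 26 = -2

e = -2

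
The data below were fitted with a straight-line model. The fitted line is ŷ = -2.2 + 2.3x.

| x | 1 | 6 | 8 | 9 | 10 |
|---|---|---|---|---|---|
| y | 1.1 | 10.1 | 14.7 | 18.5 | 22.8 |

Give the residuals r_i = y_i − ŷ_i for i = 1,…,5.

x=1: ŷ = -2.2 + 2.3·1 = 0.1; r = 1.1 − 0.1 = 1
x=6: ŷ = -2.2 + 2.3·6 = 11.6; r = 10.1 − 11.6 = -1.5
x=8: ŷ = -2.2 + 2.3·8 = 16.2; r = 14.7 − 16.2 = -1.5
x=9: ŷ = -2.2 + 2.3·9 = 18.5; r = 18.5 − 18.5 = 0
x=10: ŷ = -2.2 + 2.3·10 = 20.8; r = 22.8 − 20.8 = 2

1, -1.5, -1.5, 0, 2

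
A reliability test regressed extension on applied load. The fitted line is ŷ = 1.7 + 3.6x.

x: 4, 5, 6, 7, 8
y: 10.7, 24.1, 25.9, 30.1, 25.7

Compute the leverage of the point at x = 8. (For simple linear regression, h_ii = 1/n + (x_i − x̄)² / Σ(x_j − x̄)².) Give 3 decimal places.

x̄ = (4 + 5 + 6 + 7 + 8)/5 = 6
Σ(x − x̄)² = 4 + 1 + 0 + 1 + 4 = 10
h = 1/5 + (2)²/10 = 0.2 + 0.4 = 0.600

h = 0.600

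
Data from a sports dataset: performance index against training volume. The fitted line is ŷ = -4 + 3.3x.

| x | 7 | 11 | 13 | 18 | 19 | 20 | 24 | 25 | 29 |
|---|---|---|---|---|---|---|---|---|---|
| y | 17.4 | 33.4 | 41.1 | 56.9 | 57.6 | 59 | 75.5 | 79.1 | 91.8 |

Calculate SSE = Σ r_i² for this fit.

SSE = 21.86

x=7: ŷ = -4 + 3.3·7 = 19.1; r = 17.4 − 19.1 = -1.7
x=11: ŷ = -4 + 3.3·11 = 32.3; r = 33.4 − 32.3 = 1.1
x=13: ŷ = -4 + 3.3·13 = 38.9; r = 41.1 − 38.9 = 2.2
x=18: ŷ = -4 + 3.3·18 = 55.4; r = 56.9 − 55.4 = 1.5
x=19: ŷ = -4 + 3.3·19 = 58.7; r = 57.6 − 58.7 = -1.1
x=20: ŷ = -4 + 3.3·20 = 62; r = 59 − 62 = -3
x=24: ŷ = -4 + 3.3·24 = 75.2; r = 75.5 − 75.2 = 0.3
x=25: ŷ = -4 + 3.3·25 = 78.5; r = 79.1 − 78.5 = 0.6
x=29: ŷ = -4 + 3.3·29 = 91.7; r = 91.8 − 91.7 = 0.1
SSE = 2.89 + 1.21 + 4.84 + 2.25 + 1.21 + 9 + 0.09 + 0.36 + 0.01 = 21.86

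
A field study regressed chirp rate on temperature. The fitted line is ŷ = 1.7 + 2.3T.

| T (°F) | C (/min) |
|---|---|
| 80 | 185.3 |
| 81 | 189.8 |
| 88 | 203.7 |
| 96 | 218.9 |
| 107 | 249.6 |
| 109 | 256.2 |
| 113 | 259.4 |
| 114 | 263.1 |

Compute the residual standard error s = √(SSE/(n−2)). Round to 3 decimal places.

s = 2.572

T=80: ŷ = 1.7 + 2.3·80 = 185.7; r = 185.3 − 185.7 = -0.4
T=81: ŷ = 1.7 + 2.3·81 = 188; r = 189.8 − 188 = 1.8
T=88: ŷ = 1.7 + 2.3·88 = 204.1; r = 203.7 − 204.1 = -0.4
T=96: ŷ = 1.7 + 2.3·96 = 222.5; r = 218.9 − 222.5 = -3.6
T=107: ŷ = 1.7 + 2.3·107 = 247.8; r = 249.6 − 247.8 = 1.8
T=109: ŷ = 1.7 + 2.3·109 = 252.4; r = 256.2 − 252.4 = 3.8
T=113: ŷ = 1.7 + 2.3·113 = 261.6; r = 259.4 − 261.6 = -2.2
T=114: ŷ = 1.7 + 2.3·114 = 263.9; r = 263.1 − 263.9 = -0.8
SSE = 0.16 + 3.24 + 0.16 + 12.96 + 3.24 + 14.44 + 4.84 + 0.64 = 39.68
s = √(39.68/6) = √6.61333 ≈ 2.572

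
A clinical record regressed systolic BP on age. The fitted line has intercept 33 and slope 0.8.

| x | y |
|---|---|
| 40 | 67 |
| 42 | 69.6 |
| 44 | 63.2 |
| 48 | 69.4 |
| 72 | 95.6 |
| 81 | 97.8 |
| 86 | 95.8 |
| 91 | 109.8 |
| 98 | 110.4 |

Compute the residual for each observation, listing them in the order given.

2, 3, -5, -2, 5, 0, -6, 4, -1

x=40: ŷ = 33 + 0.8·40 = 65; e = 67 − 65 = 2
x=42: ŷ = 33 + 0.8·42 = 66.6; e = 69.6 − 66.6 = 3
x=44: ŷ = 33 + 0.8·44 = 68.2; e = 63.2 − 68.2 = -5
x=48: ŷ = 33 + 0.8·48 = 71.4; e = 69.4 − 71.4 = -2
x=72: ŷ = 33 + 0.8·72 = 90.6; e = 95.6 − 90.6 = 5
x=81: ŷ = 33 + 0.8·81 = 97.8; e = 97.8 − 97.8 = 0
x=86: ŷ = 33 + 0.8·86 = 101.8; e = 95.8 − 101.8 = -6
x=91: ŷ = 33 + 0.8·91 = 105.8; e = 109.8 − 105.8 = 4
x=98: ŷ = 33 + 0.8·98 = 111.4; e = 110.4 − 111.4 = -1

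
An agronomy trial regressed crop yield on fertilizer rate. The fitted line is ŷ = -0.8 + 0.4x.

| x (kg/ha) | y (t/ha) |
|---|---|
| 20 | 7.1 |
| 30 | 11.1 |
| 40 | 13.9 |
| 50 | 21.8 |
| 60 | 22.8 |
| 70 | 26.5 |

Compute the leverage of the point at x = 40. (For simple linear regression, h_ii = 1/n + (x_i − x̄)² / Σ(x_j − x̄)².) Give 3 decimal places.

h = 0.181

x̄ = (20 + 30 + 40 + 50 + 60 + 70)/6 = 45
Σ(x − x̄)² = 625 + 225 + 25 + 25 + 225 + 625 = 1750
h = 1/6 + (-5)²/1750 = 0.166667 + 0.0142857 = 0.181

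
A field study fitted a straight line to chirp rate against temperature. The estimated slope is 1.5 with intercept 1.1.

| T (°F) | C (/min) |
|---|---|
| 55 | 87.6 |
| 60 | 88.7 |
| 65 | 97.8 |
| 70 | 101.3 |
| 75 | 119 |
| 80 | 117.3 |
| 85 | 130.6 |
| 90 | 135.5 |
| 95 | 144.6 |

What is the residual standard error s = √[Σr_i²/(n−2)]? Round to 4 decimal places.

s = 3.6723

T=55: ŷ = 1.1 + 1.5·55 = 83.6; r = 87.6 − 83.6 = 4
T=60: ŷ = 1.1 + 1.5·60 = 91.1; r = 88.7 − 91.1 = -2.4
T=65: ŷ = 1.1 + 1.5·65 = 98.6; r = 97.8 − 98.6 = -0.8
T=70: ŷ = 1.1 + 1.5·70 = 106.1; r = 101.3 − 106.1 = -4.8
T=75: ŷ = 1.1 + 1.5·75 = 113.6; r = 119 − 113.6 = 5.4
T=80: ŷ = 1.1 + 1.5·80 = 121.1; r = 117.3 − 121.1 = -3.8
T=85: ŷ = 1.1 + 1.5·85 = 128.6; r = 130.6 − 128.6 = 2
T=90: ŷ = 1.1 + 1.5·90 = 136.1; r = 135.5 − 136.1 = -0.6
T=95: ŷ = 1.1 + 1.5·95 = 143.6; r = 144.6 − 143.6 = 1
SSE = 16 + 5.76 + 0.64 + 23.04 + 29.16 + 14.44 + 4 + 0.36 + 1 = 94.4
s = √(94.4/7) = √13.4857 ≈ 3.6723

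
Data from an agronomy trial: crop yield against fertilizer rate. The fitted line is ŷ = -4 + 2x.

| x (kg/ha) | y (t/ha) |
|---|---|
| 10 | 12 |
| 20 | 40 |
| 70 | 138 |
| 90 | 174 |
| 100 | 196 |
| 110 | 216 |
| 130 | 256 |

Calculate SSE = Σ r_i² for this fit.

SSE = 40

x=10: ŷ = -4 + 2·10 = 16; r = 12 − 16 = -4
x=20: ŷ = -4 + 2·20 = 36; r = 40 − 36 = 4
x=70: ŷ = -4 + 2·70 = 136; r = 138 − 136 = 2
x=90: ŷ = -4 + 2·90 = 176; r = 174 − 176 = -2
x=100: ŷ = -4 + 2·100 = 196; r = 196 − 196 = 0
x=110: ŷ = -4 + 2·110 = 216; r = 216 − 216 = 0
x=130: ŷ = -4 + 2·130 = 256; r = 256 − 256 = 0
SSE = 16 + 16 + 4 + 4 + 0 + 0 + 0 = 40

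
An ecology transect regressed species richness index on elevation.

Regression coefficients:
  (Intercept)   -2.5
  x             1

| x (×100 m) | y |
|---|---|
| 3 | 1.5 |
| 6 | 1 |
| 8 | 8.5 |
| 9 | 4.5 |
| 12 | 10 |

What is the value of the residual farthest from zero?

r = 3

x=3: ŷ = -2.5 + 3 = 0.5; r = 1.5 − 0.5 = 1
x=6: ŷ = -2.5 + 6 = 3.5; r = 1 − 3.5 = -2.5
x=8: ŷ = -2.5 + 8 = 5.5; r = 8.5 − 5.5 = 3
x=9: ŷ = -2.5 + 9 = 6.5; r = 4.5 − 6.5 = -2
x=12: ŷ = -2.5 + 12 = 9.5; r = 10 − 9.5 = 0.5
Largest |r| is 3 at x = 8, residual 3.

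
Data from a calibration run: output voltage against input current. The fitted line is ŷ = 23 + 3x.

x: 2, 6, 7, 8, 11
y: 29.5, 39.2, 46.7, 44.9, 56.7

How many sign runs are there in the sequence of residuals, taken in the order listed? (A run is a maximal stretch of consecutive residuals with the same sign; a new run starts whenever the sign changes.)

5 runs

x=2: ŷ = 23 + 3·2 = 29; e = 29.5 − 29 = 0.5
x=6: ŷ = 23 + 3·6 = 41; e = 39.2 − 41 = -1.8
x=7: ŷ = 23 + 3·7 = 44; e = 46.7 − 44 = 2.7
x=8: ŷ = 23 + 3·8 = 47; e = 44.9 − 47 = -2.1
x=11: ŷ = 23 + 3·11 = 56; e = 56.7 − 56 = 0.7
Signs: + − + − +
Runs: +×1, −×1, +×1, −×1, +×1 → 5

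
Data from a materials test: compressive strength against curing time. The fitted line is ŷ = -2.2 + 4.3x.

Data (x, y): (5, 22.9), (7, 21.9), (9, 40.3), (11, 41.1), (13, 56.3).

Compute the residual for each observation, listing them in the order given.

3.6, -6, 3.8, -4, 2.6

x=5: ŷ = -2.2 + 4.3·5 = 19.3; e = 22.9 − 19.3 = 3.6
x=7: ŷ = -2.2 + 4.3·7 = 27.9; e = 21.9 − 27.9 = -6
x=9: ŷ = -2.2 + 4.3·9 = 36.5; e = 40.3 − 36.5 = 3.8
x=11: ŷ = -2.2 + 4.3·11 = 45.1; e = 41.1 − 45.1 = -4
x=13: ŷ = -2.2 + 4.3·13 = 53.7; e = 56.3 − 53.7 = 2.6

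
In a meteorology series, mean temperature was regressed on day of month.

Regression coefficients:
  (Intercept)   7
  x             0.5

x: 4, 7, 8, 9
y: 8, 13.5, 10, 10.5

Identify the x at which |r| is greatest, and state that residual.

x=4: ŷ = 7 + 0.5·4 = 9; r = 8 − 9 = -1
x=7: ŷ = 7 + 0.5·7 = 10.5; r = 13.5 − 10.5 = 3
x=8: ŷ = 7 + 0.5·8 = 11; r = 10 − 11 = -1
x=9: ŷ = 7 + 0.5·9 = 11.5; r = 10.5 − 11.5 = -1
Largest |r| is 3 at x = 7, residual 3.

x = 7, r = 3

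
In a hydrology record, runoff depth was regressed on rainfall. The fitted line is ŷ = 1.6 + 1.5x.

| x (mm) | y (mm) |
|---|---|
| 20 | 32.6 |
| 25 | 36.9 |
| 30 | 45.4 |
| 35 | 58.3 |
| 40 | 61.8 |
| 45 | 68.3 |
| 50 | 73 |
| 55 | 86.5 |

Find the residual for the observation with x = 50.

ŷ = 1.6 + 1.5·50 = 76.6
e = 73 − 76.6 = -3.6

e = -3.6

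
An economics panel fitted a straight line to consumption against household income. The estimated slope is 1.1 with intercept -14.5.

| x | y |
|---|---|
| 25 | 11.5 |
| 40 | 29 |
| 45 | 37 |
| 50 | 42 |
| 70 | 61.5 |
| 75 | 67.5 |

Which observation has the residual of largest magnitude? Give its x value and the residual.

x=25: ŷ = -14.5 + 1.1·25 = 13; r = 11.5 − 13 = -1.5
x=40: ŷ = -14.5 + 1.1·40 = 29.5; r = 29 − 29.5 = -0.5
x=45: ŷ = -14.5 + 1.1·45 = 35; r = 37 − 35 = 2
x=50: ŷ = -14.5 + 1.1·50 = 40.5; r = 42 − 40.5 = 1.5
x=70: ŷ = -14.5 + 1.1·70 = 62.5; r = 61.5 − 62.5 = -1
x=75: ŷ = -14.5 + 1.1·75 = 68; r = 67.5 − 68 = -0.5
Largest |r| is 2 at x = 45, residual 2.

x = 45, r = 2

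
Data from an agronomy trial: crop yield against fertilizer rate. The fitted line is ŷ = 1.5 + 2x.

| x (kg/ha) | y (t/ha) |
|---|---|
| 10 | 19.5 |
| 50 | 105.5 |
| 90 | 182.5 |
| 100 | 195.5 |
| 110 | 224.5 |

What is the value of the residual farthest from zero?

e = -6

x=10: ŷ = 1.5 + 2·10 = 21.5; e = 19.5 − 21.5 = -2
x=50: ŷ = 1.5 + 2·50 = 101.5; e = 105.5 − 101.5 = 4
x=90: ŷ = 1.5 + 2·90 = 181.5; e = 182.5 − 181.5 = 1
x=100: ŷ = 1.5 + 2·100 = 201.5; e = 195.5 − 201.5 = -6
x=110: ŷ = 1.5 + 2·110 = 221.5; e = 224.5 − 221.5 = 3
Largest |e| is 6 at x = 100, residual -6.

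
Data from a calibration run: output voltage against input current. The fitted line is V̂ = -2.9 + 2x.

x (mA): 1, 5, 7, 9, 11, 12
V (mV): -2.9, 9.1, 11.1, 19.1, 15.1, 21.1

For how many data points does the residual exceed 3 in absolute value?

x=1: V̂ = -2.9 + 2·1 = -0.9; r = -2.9 − (-0.9) = -2
x=5: V̂ = -2.9 + 2·5 = 7.1; r = 9.1 − 7.1 = 2
x=7: V̂ = -2.9 + 2·7 = 11.1; r = 11.1 − 11.1 = 0
x=9: V̂ = -2.9 + 2·9 = 15.1; r = 19.1 − 15.1 = 4
x=11: V̂ = -2.9 + 2·11 = 19.1; r = 15.1 − 19.1 = -4
x=12: V̂ = -2.9 + 2·12 = 21.1; r = 21.1 − 21.1 = 0
|r| > 3: x=9 (|r|=4), x=11 (|r|=4) → 2

2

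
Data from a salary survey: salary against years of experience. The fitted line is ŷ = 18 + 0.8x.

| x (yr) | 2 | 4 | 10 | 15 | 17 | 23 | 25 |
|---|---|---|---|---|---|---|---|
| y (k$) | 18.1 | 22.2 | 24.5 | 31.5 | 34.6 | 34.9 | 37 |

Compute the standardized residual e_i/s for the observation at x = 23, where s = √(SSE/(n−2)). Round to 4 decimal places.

x=2: ŷ = 18 + 0.8·2 = 19.6; e = 18.1 − 19.6 = -1.5
x=4: ŷ = 18 + 0.8·4 = 21.2; e = 22.2 − 21.2 = 1
x=10: ŷ = 18 + 0.8·10 = 26; e = 24.5 − 26 = -1.5
x=15: ŷ = 18 + 0.8·15 = 30; e = 31.5 − 30 = 1.5
x=17: ŷ = 18 + 0.8·17 = 31.6; e = 34.6 − 31.6 = 3
x=23: ŷ = 18 + 0.8·23 = 36.4; e = 34.9 − 36.4 = -1.5
x=25: ŷ = 18 + 0.8·25 = 38; e = 37 − 38 = -1
SSE = 2.25 + 1 + 2.25 + 2.25 + 9 + 2.25 + 1 = 20
s = √(20/5) = 2
e/s = -1.5 / 2 = -0.7500

-0.7500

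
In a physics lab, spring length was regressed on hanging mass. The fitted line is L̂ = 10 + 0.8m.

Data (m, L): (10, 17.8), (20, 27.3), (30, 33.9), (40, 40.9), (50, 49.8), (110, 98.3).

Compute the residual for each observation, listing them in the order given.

-0.2, 1.3, -0.1, -1.1, -0.2, 0.3

m=10: L̂ = 10 + 0.8·10 = 18; r = 17.8 − 18 = -0.2
m=20: L̂ = 10 + 0.8·20 = 26; r = 27.3 − 26 = 1.3
m=30: L̂ = 10 + 0.8·30 = 34; r = 33.9 − 34 = -0.1
m=40: L̂ = 10 + 0.8·40 = 42; r = 40.9 − 42 = -1.1
m=50: L̂ = 10 + 0.8·50 = 50; r = 49.8 − 50 = -0.2
m=110: L̂ = 10 + 0.8·110 = 98; r = 98.3 − 98 = 0.3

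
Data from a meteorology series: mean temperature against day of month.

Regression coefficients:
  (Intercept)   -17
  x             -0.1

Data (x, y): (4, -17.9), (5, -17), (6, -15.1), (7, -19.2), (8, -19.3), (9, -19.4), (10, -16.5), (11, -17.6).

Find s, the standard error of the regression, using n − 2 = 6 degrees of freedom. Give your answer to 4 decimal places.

s = 1.6330

x=4: ŷ = -17 − 0.1·4 = -17.4; e = -17.9 − (-17.4) = -0.5
x=5: ŷ = -17 − 0.1·5 = -17.5; e = -17 − (-17.5) = 0.5
x=6: ŷ = -17 − 0.1·6 = -17.6; e = -15.1 − (-17.6) = 2.5
x=7: ŷ = -17 − 0.1·7 = -17.7; e = -19.2 − (-17.7) = -1.5
x=8: ŷ = -17 − 0.1·8 = -17.8; e = -19.3 − (-17.8) = -1.5
x=9: ŷ = -17 − 0.1·9 = -17.9; e = -19.4 − (-17.9) = -1.5
x=10: ŷ = -17 − 0.1·10 = -18; e = -16.5 − (-18) = 1.5
x=11: ŷ = -17 − 0.1·11 = -18.1; e = -17.6 − (-18.1) = 0.5
SSE = 0.25 + 0.25 + 6.25 + 2.25 + 2.25 + 2.25 + 2.25 + 0.25 = 16
s = √(16/6) = √2.66667 ≈ 1.6330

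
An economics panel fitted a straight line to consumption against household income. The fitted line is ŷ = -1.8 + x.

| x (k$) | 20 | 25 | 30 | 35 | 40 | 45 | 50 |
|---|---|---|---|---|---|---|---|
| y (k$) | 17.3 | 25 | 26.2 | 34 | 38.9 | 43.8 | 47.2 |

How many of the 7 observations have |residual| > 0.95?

x=20: ŷ = -1.8 + 20 = 18.2; r = 17.3 − 18.2 = -0.9
x=25: ŷ = -1.8 + 25 = 23.2; r = 25 − 23.2 = 1.8
x=30: ŷ = -1.8 + 30 = 28.2; r = 26.2 − 28.2 = -2
x=35: ŷ = -1.8 + 35 = 33.2; r = 34 − 33.2 = 0.8
x=40: ŷ = -1.8 + 40 = 38.2; r = 38.9 − 38.2 = 0.7
x=45: ŷ = -1.8 + 45 = 43.2; r = 43.8 − 43.2 = 0.6
x=50: ŷ = -1.8 + 50 = 48.2; r = 47.2 − 48.2 = -1
|r| > 0.95: x=25 (|r|=1.8), x=30 (|r|=2), x=50 (|r|=1) → 3

3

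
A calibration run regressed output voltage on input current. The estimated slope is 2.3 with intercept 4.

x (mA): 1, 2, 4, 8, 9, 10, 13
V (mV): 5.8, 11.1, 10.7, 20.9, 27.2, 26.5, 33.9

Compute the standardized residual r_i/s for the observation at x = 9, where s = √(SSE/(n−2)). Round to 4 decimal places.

1.2056

x=1: V̂ = 4 + 2.3·1 = 6.3; r = 5.8 − 6.3 = -0.5
x=2: V̂ = 4 + 2.3·2 = 8.6; r = 11.1 − 8.6 = 2.5
x=4: V̂ = 4 + 2.3·4 = 13.2; r = 10.7 − 13.2 = -2.5
x=8: V̂ = 4 + 2.3·8 = 22.4; r = 20.9 − 22.4 = -1.5
x=9: V̂ = 4 + 2.3·9 = 24.7; r = 27.2 − 24.7 = 2.5
x=10: V̂ = 4 + 2.3·10 = 27; r = 26.5 − 27 = -0.5
x=13: V̂ = 4 + 2.3·13 = 33.9; r = 33.9 − 33.9 = 0
SSE = 0.25 + 6.25 + 6.25 + 2.25 + 6.25 + 0.25 + 0 = 21.5
s = √(21.5/5) = 2.07364
r/s = 2.5 / 2.07364 = 1.2056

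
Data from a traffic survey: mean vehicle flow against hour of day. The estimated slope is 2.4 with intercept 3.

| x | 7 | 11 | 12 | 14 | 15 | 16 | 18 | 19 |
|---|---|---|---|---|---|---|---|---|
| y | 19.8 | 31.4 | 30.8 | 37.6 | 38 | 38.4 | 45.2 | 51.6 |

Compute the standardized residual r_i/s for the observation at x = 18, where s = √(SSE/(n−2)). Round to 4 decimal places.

x=7: ŷ = 3 + 2.4·7 = 19.8; r = 19.8 − 19.8 = 0
x=11: ŷ = 3 + 2.4·11 = 29.4; r = 31.4 − 29.4 = 2
x=12: ŷ = 3 + 2.4·12 = 31.8; r = 30.8 − 31.8 = -1
x=14: ŷ = 3 + 2.4·14 = 36.6; r = 37.6 − 36.6 = 1
x=15: ŷ = 3 + 2.4·15 = 39; r = 38 − 39 = -1
x=16: ŷ = 3 + 2.4·16 = 41.4; r = 38.4 − 41.4 = -3
x=18: ŷ = 3 + 2.4·18 = 46.2; r = 45.2 − 46.2 = -1
x=19: ŷ = 3 + 2.4·19 = 48.6; r = 51.6 − 48.6 = 3
SSE = 0 + 4 + 1 + 1 + 1 + 9 + 1 + 9 = 26
s = √(26/6) = 2.08167
r/s = -1 / 2.08167 = -0.4804

-0.4804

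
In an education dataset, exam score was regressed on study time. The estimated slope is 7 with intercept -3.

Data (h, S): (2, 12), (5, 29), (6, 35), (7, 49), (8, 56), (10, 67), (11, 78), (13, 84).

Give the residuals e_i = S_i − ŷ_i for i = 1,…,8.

1, -3, -4, 3, 3, 0, 4, -4

h=2: ŷ = -3 + 7·2 = 11; e = 12 − 11 = 1
h=5: ŷ = -3 + 7·5 = 32; e = 29 − 32 = -3
h=6: ŷ = -3 + 7·6 = 39; e = 35 − 39 = -4
h=7: ŷ = -3 + 7·7 = 46; e = 49 − 46 = 3
h=8: ŷ = -3 + 7·8 = 53; e = 56 − 53 = 3
h=10: ŷ = -3 + 7·10 = 67; e = 67 − 67 = 0
h=11: ŷ = -3 + 7·11 = 74; e = 78 − 74 = 4
h=13: ŷ = -3 + 7·13 = 88; e = 84 − 88 = -4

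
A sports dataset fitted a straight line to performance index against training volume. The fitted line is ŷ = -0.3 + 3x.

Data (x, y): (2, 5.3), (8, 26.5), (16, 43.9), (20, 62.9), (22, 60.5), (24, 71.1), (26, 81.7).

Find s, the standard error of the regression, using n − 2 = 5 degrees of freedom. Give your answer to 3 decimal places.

x=2: ŷ = -0.3 + 3·2 = 5.7; e = 5.3 − 5.7 = -0.4
x=8: ŷ = -0.3 + 3·8 = 23.7; e = 26.5 − 23.7 = 2.8
x=16: ŷ = -0.3 + 3·16 = 47.7; e = 43.9 − 47.7 = -3.8
x=20: ŷ = -0.3 + 3·20 = 59.7; e = 62.9 − 59.7 = 3.2
x=22: ŷ = -0.3 + 3·22 = 65.7; e = 60.5 − 65.7 = -5.2
x=24: ŷ = -0.3 + 3·24 = 71.7; e = 71.1 − 71.7 = -0.6
x=26: ŷ = -0.3 + 3·26 = 77.7; e = 81.7 − 77.7 = 4
SSE = 0.16 + 7.84 + 14.44 + 10.24 + 27.04 + 0.36 + 16 = 76.08
s = √(76.08/5) = √15.216 ≈ 3.901

s = 3.901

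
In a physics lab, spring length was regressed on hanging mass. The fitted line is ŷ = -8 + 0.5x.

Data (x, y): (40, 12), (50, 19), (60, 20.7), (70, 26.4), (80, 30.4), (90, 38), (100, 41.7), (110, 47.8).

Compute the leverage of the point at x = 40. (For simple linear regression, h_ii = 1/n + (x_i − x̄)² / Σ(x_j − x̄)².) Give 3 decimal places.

h = 0.417

x̄ = (40 + 50 + 60 + 70 + 80 + 90 + 100 + 110)/8 = 75
Σ(x − x̄)² = 1225 + 625 + 225 + 25 + 25 + 225 + 625 + 1225 = 4200
h = 1/8 + (-35)²/4200 = 0.125 + 0.291667 = 0.417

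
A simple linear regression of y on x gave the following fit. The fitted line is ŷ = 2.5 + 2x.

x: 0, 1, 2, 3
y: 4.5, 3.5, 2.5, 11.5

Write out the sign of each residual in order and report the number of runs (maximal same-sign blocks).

3 runs

x=0: ŷ = 2.5 + 2·0 = 2.5; e = 4.5 − 2.5 = 2
x=1: ŷ = 2.5 + 2·1 = 4.5; e = 3.5 − 4.5 = -1
x=2: ŷ = 2.5 + 2·2 = 6.5; e = 2.5 − 6.5 = -4
x=3: ŷ = 2.5 + 2·3 = 8.5; e = 11.5 − 8.5 = 3
Signs: + − − +
Runs: +×1, −×2, +×1 → 3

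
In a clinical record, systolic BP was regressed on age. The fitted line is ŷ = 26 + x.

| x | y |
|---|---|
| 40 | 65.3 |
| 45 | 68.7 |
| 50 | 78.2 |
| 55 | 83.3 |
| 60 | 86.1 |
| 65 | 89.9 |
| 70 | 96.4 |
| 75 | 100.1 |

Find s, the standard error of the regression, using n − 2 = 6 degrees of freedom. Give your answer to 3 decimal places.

s = 1.737

x=40: ŷ = 26 + 40 = 66; r = 65.3 − 66 = -0.7
x=45: ŷ = 26 + 45 = 71; r = 68.7 − 71 = -2.3
x=50: ŷ = 26 + 50 = 76; r = 78.2 − 76 = 2.2
x=55: ŷ = 26 + 55 = 81; r = 83.3 − 81 = 2.3
x=60: ŷ = 26 + 60 = 86; r = 86.1 − 86 = 0.1
x=65: ŷ = 26 + 65 = 91; r = 89.9 − 91 = -1.1
x=70: ŷ = 26 + 70 = 96; r = 96.4 − 96 = 0.4
x=75: ŷ = 26 + 75 = 101; r = 100.1 − 101 = -0.9
SSE = 0.49 + 5.29 + 4.84 + 5.29 + 0.01 + 1.21 + 0.16 + 0.81 = 18.1
s = √(18.1/6) = √3.01667 ≈ 1.737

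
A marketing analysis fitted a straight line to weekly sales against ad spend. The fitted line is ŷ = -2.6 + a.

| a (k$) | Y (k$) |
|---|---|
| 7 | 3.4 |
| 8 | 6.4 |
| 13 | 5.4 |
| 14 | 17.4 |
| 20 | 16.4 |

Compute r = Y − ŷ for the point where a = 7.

r = -1

ŷ = -2.6 + 7 = 4.4
r = 3.4 − 4.4 = -1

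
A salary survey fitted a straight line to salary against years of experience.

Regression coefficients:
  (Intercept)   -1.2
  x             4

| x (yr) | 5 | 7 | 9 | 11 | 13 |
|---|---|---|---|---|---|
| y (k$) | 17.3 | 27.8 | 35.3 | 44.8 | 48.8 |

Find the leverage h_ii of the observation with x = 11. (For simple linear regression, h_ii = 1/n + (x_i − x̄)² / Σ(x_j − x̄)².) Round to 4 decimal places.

h = 0.3000

x̄ = (5 + 7 + 9 + 11 + 13)/5 = 9
Σ(x − x̄)² = 16 + 4 + 0 + 4 + 16 = 40
h = 1/5 + (2)²/40 = 0.2 + 0.1 = 0.3000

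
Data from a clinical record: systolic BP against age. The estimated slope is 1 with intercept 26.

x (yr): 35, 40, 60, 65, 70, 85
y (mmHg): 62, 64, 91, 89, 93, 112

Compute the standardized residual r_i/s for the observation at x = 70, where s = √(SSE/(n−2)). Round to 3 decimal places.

x=35: ŷ = 26 + 35 = 61; r = 62 − 61 = 1
x=40: ŷ = 26 + 40 = 66; r = 64 − 66 = -2
x=60: ŷ = 26 + 60 = 86; r = 91 − 86 = 5
x=65: ŷ = 26 + 65 = 91; r = 89 − 91 = -2
x=70: ŷ = 26 + 70 = 96; r = 93 − 96 = -3
x=85: ŷ = 26 + 85 = 111; r = 112 − 111 = 1
SSE = 1 + 4 + 25 + 4 + 9 + 1 = 44
s = √(44/4) = 3.31662
r/s = -3 / 3.31662 = -0.905

-0.905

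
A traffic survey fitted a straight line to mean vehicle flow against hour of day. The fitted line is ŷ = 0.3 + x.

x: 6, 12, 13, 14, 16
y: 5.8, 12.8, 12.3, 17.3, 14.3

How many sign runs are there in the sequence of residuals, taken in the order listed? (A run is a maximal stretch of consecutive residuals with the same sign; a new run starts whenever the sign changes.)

5 runs

x=6: ŷ = 0.3 + 6 = 6.3; r = 5.8 − 6.3 = -0.5
x=12: ŷ = 0.3 + 12 = 12.3; r = 12.8 − 12.3 = 0.5
x=13: ŷ = 0.3 + 13 = 13.3; r = 12.3 − 13.3 = -1
x=14: ŷ = 0.3 + 14 = 14.3; r = 17.3 − 14.3 = 3
x=16: ŷ = 0.3 + 16 = 16.3; r = 14.3 − 16.3 = -2
Signs: − + − + −
Runs: −×1, +×1, −×1, +×1, −×1 → 5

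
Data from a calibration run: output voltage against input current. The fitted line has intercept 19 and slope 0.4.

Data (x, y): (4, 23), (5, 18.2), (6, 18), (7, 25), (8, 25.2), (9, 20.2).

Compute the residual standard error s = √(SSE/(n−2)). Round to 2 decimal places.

s = 3.54

x=4: ŷ = 19 + 0.4·4 = 20.6; r = 23 − 20.6 = 2.4
x=5: ŷ = 19 + 0.4·5 = 21; r = 18.2 − 21 = -2.8
x=6: ŷ = 19 + 0.4·6 = 21.4; r = 18 − 21.4 = -3.4
x=7: ŷ = 19 + 0.4·7 = 21.8; r = 25 − 21.8 = 3.2
x=8: ŷ = 19 + 0.4·8 = 22.2; r = 25.2 − 22.2 = 3
x=9: ŷ = 19 + 0.4·9 = 22.6; r = 20.2 − 22.6 = -2.4
SSE = 5.76 + 7.84 + 11.56 + 10.24 + 9 + 5.76 = 50.16
s = √(50.16/4) = √12.54 ≈ 3.54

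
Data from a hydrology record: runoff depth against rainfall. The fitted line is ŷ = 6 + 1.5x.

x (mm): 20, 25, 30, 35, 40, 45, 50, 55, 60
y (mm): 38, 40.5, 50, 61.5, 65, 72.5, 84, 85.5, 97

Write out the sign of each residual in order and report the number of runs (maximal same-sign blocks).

7 runs

x=20: ŷ = 6 + 1.5·20 = 36; e = 38 − 36 = 2
x=25: ŷ = 6 + 1.5·25 = 43.5; e = 40.5 − 43.5 = -3
x=30: ŷ = 6 + 1.5·30 = 51; e = 50 − 51 = -1
x=35: ŷ = 6 + 1.5·35 = 58.5; e = 61.5 − 58.5 = 3
x=40: ŷ = 6 + 1.5·40 = 66; e = 65 − 66 = -1
x=45: ŷ = 6 + 1.5·45 = 73.5; e = 72.5 − 73.5 = -1
x=50: ŷ = 6 + 1.5·50 = 81; e = 84 − 81 = 3
x=55: ŷ = 6 + 1.5·55 = 88.5; e = 85.5 − 88.5 = -3
x=60: ŷ = 6 + 1.5·60 = 96; e = 97 − 96 = 1
Signs: + − − + − − + − +
Runs: +×1, −×2, +×1, −×2, +×1, −×1, +×1 → 7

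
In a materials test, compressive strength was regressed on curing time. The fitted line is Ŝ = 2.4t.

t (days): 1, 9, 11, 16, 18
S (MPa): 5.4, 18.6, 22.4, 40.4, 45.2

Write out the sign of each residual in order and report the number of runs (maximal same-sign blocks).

3 runs

t=1: Ŝ = 2.4·1 = 2.4; r = 5.4 − 2.4 = 3
t=9: Ŝ = 2.4·9 = 21.6; r = 18.6 − 21.6 = -3
t=11: Ŝ = 2.4·11 = 26.4; r = 22.4 − 26.4 = -4
t=16: Ŝ = 2.4·16 = 38.4; r = 40.4 − 38.4 = 2
t=18: Ŝ = 2.4·18 = 43.2; r = 45.2 − 43.2 = 2
Signs: + − − + +
Runs: +×1, −×2, +×2 → 3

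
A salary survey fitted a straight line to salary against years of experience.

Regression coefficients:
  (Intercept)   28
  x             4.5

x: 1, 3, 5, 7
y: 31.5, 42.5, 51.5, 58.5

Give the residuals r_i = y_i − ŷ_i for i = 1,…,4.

x=1: ŷ = 28 + 4.5·1 = 32.5; r = 31.5 − 32.5 = -1
x=3: ŷ = 28 + 4.5·3 = 41.5; r = 42.5 − 41.5 = 1
x=5: ŷ = 28 + 4.5·5 = 50.5; r = 51.5 − 50.5 = 1
x=7: ŷ = 28 + 4.5·7 = 59.5; r = 58.5 − 59.5 = -1

-1, 1, 1, -1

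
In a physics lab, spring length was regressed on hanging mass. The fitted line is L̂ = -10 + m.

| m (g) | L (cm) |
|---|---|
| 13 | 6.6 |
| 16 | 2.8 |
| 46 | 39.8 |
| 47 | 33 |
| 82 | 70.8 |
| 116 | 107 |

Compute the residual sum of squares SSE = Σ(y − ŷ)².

SSE = 56.08

m=13: L̂ = -10 + 13 = 3; r = 6.6 − 3 = 3.6
m=16: L̂ = -10 + 16 = 6; r = 2.8 − 6 = -3.2
m=46: L̂ = -10 + 46 = 36; r = 39.8 − 36 = 3.8
m=47: L̂ = -10 + 47 = 37; r = 33 − 37 = -4
m=82: L̂ = -10 + 82 = 72; r = 70.8 − 72 = -1.2
m=116: L̂ = -10 + 116 = 106; r = 107 − 106 = 1
SSE = 12.96 + 10.24 + 14.44 + 16 + 1.44 + 1 = 56.08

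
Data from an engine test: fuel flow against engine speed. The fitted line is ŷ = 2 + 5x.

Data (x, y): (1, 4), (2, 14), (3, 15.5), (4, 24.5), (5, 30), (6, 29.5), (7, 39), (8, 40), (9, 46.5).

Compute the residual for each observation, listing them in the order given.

-3, 2, -1.5, 2.5, 3, -2.5, 2, -2, -0.5

x=1: ŷ = 2 + 5·1 = 7; e = 4 − 7 = -3
x=2: ŷ = 2 + 5·2 = 12; e = 14 − 12 = 2
x=3: ŷ = 2 + 5·3 = 17; e = 15.5 − 17 = -1.5
x=4: ŷ = 2 + 5·4 = 22; e = 24.5 − 22 = 2.5
x=5: ŷ = 2 + 5·5 = 27; e = 30 − 27 = 3
x=6: ŷ = 2 + 5·6 = 32; e = 29.5 − 32 = -2.5
x=7: ŷ = 2 + 5·7 = 37; e = 39 − 37 = 2
x=8: ŷ = 2 + 5·8 = 42; e = 40 − 42 = -2
x=9: ŷ = 2 + 5·9 = 47; e = 46.5 − 47 = -0.5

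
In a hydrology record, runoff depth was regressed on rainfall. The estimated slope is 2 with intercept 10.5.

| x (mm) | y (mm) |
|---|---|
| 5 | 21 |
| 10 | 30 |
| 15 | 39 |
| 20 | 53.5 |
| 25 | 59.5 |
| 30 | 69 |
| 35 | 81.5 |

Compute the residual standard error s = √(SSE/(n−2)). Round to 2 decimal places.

x=5: ŷ = 10.5 + 2·5 = 20.5; r = 21 − 20.5 = 0.5
x=10: ŷ = 10.5 + 2·10 = 30.5; r = 30 − 30.5 = -0.5
x=15: ŷ = 10.5 + 2·15 = 40.5; r = 39 − 40.5 = -1.5
x=20: ŷ = 10.5 + 2·20 = 50.5; r = 53.5 − 50.5 = 3
x=25: ŷ = 10.5 + 2·25 = 60.5; r = 59.5 − 60.5 = -1
x=30: ŷ = 10.5 + 2·30 = 70.5; r = 69 − 70.5 = -1.5
x=35: ŷ = 10.5 + 2·35 = 80.5; r = 81.5 − 80.5 = 1
SSE = 0.25 + 0.25 + 2.25 + 9 + 1 + 2.25 + 1 = 16
s = √(16/5) = √3.2 ≈ 1.79

s = 1.79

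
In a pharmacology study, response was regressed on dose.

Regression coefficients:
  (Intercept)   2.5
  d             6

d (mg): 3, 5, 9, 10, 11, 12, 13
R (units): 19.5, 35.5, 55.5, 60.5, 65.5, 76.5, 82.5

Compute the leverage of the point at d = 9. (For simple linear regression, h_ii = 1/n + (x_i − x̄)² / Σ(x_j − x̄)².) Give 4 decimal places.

d̄ = (3 + 5 + 9 + 10 + 11 + 12 + 13)/7 = 9
Σ(d − d̄)² = 36 + 16 + 0 + 1 + 4 + 9 + 16 = 82
h = 1/7 + (0)²/82 = 0.142857 + 0 = 0.1429

h = 0.1429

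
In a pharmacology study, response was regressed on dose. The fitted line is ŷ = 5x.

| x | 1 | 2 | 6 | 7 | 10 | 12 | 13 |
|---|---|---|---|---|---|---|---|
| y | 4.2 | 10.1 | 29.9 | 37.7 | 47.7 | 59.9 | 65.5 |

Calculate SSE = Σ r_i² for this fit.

SSE = 13.5

x=1: ŷ = 5·1 = 5; r = 4.2 − 5 = -0.8
x=2: ŷ = 5·2 = 10; r = 10.1 − 10 = 0.1
x=6: ŷ = 5·6 = 30; r = 29.9 − 30 = -0.1
x=7: ŷ = 5·7 = 35; r = 37.7 − 35 = 2.7
x=10: ŷ = 5·10 = 50; r = 47.7 − 50 = -2.3
x=12: ŷ = 5·12 = 60; r = 59.9 − 60 = -0.1
x=13: ŷ = 5·13 = 65; r = 65.5 − 65 = 0.5
SSE = 0.64 + 0.01 + 0.01 + 7.29 + 5.29 + 0.01 + 0.25 = 13.5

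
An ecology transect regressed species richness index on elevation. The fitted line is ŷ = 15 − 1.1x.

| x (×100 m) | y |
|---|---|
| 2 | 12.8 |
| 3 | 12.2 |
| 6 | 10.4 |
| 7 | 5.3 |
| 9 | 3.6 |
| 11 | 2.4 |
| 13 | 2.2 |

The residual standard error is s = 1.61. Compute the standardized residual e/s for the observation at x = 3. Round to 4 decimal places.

ŷ = 15 − 1.1·3 = 11.7
e = 12.2 − 11.7 = 0.5
e/s = 0.5 / 1.61 = 0.3106

0.3106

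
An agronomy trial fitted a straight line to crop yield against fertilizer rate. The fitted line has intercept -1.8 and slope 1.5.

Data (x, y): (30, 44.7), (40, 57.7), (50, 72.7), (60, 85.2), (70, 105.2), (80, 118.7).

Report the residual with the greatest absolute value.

e = -3

x=30: ŷ = -1.8 + 1.5·30 = 43.2; e = 44.7 − 43.2 = 1.5
x=40: ŷ = -1.8 + 1.5·40 = 58.2; e = 57.7 − 58.2 = -0.5
x=50: ŷ = -1.8 + 1.5·50 = 73.2; e = 72.7 − 73.2 = -0.5
x=60: ŷ = -1.8 + 1.5·60 = 88.2; e = 85.2 − 88.2 = -3
x=70: ŷ = -1.8 + 1.5·70 = 103.2; e = 105.2 − 103.2 = 2
x=80: ŷ = -1.8 + 1.5·80 = 118.2; e = 118.7 − 118.2 = 0.5
Largest |e| is 3 at x = 60, residual -3.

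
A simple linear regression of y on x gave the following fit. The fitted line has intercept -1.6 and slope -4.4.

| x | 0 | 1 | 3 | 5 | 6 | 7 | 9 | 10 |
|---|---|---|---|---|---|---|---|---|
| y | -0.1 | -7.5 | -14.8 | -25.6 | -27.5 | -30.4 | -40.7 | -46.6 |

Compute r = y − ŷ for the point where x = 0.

r = 1.5

ŷ = -1.6 − 4.4·0 = -1.6
r = -0.1 − (-1.6) = 1.5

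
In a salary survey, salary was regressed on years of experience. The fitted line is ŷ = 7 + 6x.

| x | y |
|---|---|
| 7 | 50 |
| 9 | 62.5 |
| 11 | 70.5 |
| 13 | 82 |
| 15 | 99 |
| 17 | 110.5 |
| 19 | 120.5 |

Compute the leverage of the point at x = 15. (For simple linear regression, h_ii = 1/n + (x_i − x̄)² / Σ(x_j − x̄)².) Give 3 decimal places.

x̄ = (7 + 9 + 11 + 13 + 15 + 17 + 19)/7 = 13
Σ(x − x̄)² = 36 + 16 + 4 + 0 + 4 + 16 + 36 = 112
h = 1/7 + (2)²/112 = 0.142857 + 0.0357143 = 0.179

h = 0.179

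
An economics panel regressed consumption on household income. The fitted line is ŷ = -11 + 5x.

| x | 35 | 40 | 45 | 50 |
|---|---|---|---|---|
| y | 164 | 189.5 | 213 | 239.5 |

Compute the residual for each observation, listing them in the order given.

x=35: ŷ = -11 + 5·35 = 164; e = 164 − 164 = 0
x=40: ŷ = -11 + 5·40 = 189; e = 189.5 − 189 = 0.5
x=45: ŷ = -11 + 5·45 = 214; e = 213 − 214 = -1
x=50: ŷ = -11 + 5·50 = 239; e = 239.5 − 239 = 0.5

0, 0.5, -1, 0.5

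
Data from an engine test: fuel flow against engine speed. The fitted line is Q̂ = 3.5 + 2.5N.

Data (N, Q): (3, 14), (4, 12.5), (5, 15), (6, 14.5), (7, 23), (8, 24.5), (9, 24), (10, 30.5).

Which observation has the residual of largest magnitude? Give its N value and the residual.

N = 6, r = -4

N=3: Q̂ = 3.5 + 2.5·3 = 11; r = 14 − 11 = 3
N=4: Q̂ = 3.5 + 2.5·4 = 13.5; r = 12.5 − 13.5 = -1
N=5: Q̂ = 3.5 + 2.5·5 = 16; r = 15 − 16 = -1
N=6: Q̂ = 3.5 + 2.5·6 = 18.5; r = 14.5 − 18.5 = -4
N=7: Q̂ = 3.5 + 2.5·7 = 21; r = 23 − 21 = 2
N=8: Q̂ = 3.5 + 2.5·8 = 23.5; r = 24.5 − 23.5 = 1
N=9: Q̂ = 3.5 + 2.5·9 = 26; r = 24 − 26 = -2
N=10: Q̂ = 3.5 + 2.5·10 = 28.5; r = 30.5 − 28.5 = 2
Largest |r| is 4 at N = 6, residual -4.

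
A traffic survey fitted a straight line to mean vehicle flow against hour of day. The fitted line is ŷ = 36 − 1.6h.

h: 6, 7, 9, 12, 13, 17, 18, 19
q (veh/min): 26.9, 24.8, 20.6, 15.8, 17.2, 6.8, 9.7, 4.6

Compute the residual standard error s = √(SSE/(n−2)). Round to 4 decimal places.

s = 1.7078

h=6: ŷ = 36 − 1.6·6 = 26.4; e = 26.9 − 26.4 = 0.5
h=7: ŷ = 36 − 1.6·7 = 24.8; e = 24.8 − 24.8 = 0
h=9: ŷ = 36 − 1.6·9 = 21.6; e = 20.6 − 21.6 = -1
h=12: ŷ = 36 − 1.6·12 = 16.8; e = 15.8 − 16.8 = -1
h=13: ŷ = 36 − 1.6·13 = 15.2; e = 17.2 − 15.2 = 2
h=17: ŷ = 36 − 1.6·17 = 8.8; e = 6.8 − 8.8 = -2
h=18: ŷ = 36 − 1.6·18 = 7.2; e = 9.7 − 7.2 = 2.5
h=19: ŷ = 36 − 1.6·19 = 5.6; e = 4.6 − 5.6 = -1
SSE = 0.25 + 0 + 1 + 1 + 4 + 4 + 6.25 + 1 = 17.5
s = √(17.5/6) = √2.91667 ≈ 1.7078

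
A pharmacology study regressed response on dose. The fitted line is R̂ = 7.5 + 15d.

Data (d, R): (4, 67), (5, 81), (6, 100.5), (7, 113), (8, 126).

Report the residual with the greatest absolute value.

e = 3

d=4: R̂ = 7.5 + 15·4 = 67.5; e = 67 − 67.5 = -0.5
d=5: R̂ = 7.5 + 15·5 = 82.5; e = 81 − 82.5 = -1.5
d=6: R̂ = 7.5 + 15·6 = 97.5; e = 100.5 − 97.5 = 3
d=7: R̂ = 7.5 + 15·7 = 112.5; e = 113 − 112.5 = 0.5
d=8: R̂ = 7.5 + 15·8 = 127.5; e = 126 − 127.5 = -1.5
Largest |e| is 3 at d = 6, residual 3.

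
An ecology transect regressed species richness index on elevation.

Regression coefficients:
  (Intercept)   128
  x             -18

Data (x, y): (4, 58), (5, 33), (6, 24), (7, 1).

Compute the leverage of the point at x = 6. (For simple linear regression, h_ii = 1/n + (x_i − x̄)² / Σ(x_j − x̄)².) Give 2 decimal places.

x̄ = (4 + 5 + 6 + 7)/4 = 5.5
Σ(x − x̄)² = 2.25 + 0.25 + 0.25 + 2.25 = 5
h = 1/4 + (0.5)²/5 = 0.25 + 0.05 = 0.30

h = 0.30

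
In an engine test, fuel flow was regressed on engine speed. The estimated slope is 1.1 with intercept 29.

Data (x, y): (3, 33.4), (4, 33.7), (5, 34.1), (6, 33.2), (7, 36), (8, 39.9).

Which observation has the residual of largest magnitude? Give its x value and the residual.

x = 6, e = -2.4

x=3: ŷ = 29 + 1.1·3 = 32.3; e = 33.4 − 32.3 = 1.1
x=4: ŷ = 29 + 1.1·4 = 33.4; e = 33.7 − 33.4 = 0.3
x=5: ŷ = 29 + 1.1·5 = 34.5; e = 34.1 − 34.5 = -0.4
x=6: ŷ = 29 + 1.1·6 = 35.6; e = 33.2 − 35.6 = -2.4
x=7: ŷ = 29 + 1.1·7 = 36.7; e = 36 − 36.7 = -0.7
x=8: ŷ = 29 + 1.1·8 = 37.8; e = 39.9 − 37.8 = 2.1
Largest |e| is 2.4 at x = 6, residual -2.4.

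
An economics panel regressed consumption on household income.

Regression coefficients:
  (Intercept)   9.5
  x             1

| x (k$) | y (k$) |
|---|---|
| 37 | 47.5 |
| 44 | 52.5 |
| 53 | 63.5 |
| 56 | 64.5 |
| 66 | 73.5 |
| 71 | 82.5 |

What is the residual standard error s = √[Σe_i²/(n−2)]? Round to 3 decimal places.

x=37: ŷ = 9.5 + 37 = 46.5; e = 47.5 − 46.5 = 1
x=44: ŷ = 9.5 + 44 = 53.5; e = 52.5 − 53.5 = -1
x=53: ŷ = 9.5 + 53 = 62.5; e = 63.5 − 62.5 = 1
x=56: ŷ = 9.5 + 56 = 65.5; e = 64.5 − 65.5 = -1
x=66: ŷ = 9.5 + 66 = 75.5; e = 73.5 − 75.5 = -2
x=71: ŷ = 9.5 + 71 = 80.5; e = 82.5 − 80.5 = 2
SSE = 1 + 1 + 1 + 1 + 4 + 4 = 12
s = √(12/4) = √3 ≈ 1.732

s = 1.732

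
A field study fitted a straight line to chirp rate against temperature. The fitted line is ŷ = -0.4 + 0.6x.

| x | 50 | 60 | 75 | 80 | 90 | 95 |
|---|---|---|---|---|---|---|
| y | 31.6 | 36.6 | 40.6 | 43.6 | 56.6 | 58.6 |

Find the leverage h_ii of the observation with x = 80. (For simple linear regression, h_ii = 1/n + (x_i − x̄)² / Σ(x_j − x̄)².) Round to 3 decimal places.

h = 0.183

x̄ = (50 + 60 + 75 + 80 + 90 + 95)/6 = 75
Σ(x − x̄)² = 625 + 225 + 0 + 25 + 225 + 400 = 1500
h = 1/6 + (5)²/1500 = 0.166667 + 0.0166667 = 0.183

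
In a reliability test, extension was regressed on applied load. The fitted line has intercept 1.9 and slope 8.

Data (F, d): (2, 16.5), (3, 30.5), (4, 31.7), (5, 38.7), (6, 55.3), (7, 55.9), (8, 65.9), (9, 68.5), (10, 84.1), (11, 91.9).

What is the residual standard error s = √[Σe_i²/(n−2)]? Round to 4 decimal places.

F=2: d̂ = 1.9 + 8·2 = 17.9; e = 16.5 − 17.9 = -1.4
F=3: d̂ = 1.9 + 8·3 = 25.9; e = 30.5 − 25.9 = 4.6
F=4: d̂ = 1.9 + 8·4 = 33.9; e = 31.7 − 33.9 = -2.2
F=5: d̂ = 1.9 + 8·5 = 41.9; e = 38.7 − 41.9 = -3.2
F=6: d̂ = 1.9 + 8·6 = 49.9; e = 55.3 − 49.9 = 5.4
F=7: d̂ = 1.9 + 8·7 = 57.9; e = 55.9 − 57.9 = -2
F=8: d̂ = 1.9 + 8·8 = 65.9; e = 65.9 − 65.9 = 0
F=9: d̂ = 1.9 + 8·9 = 73.9; e = 68.5 − 73.9 = -5.4
F=10: d̂ = 1.9 + 8·10 = 81.9; e = 84.1 − 81.9 = 2.2
F=11: d̂ = 1.9 + 8·11 = 89.9; e = 91.9 − 89.9 = 2
SSE = 1.96 + 21.16 + 4.84 + 10.24 + 29.16 + 4 + 0 + 29.16 + 4.84 + 4 = 109.36
s = √(109.36/8) = √13.67 ≈ 3.6973

s = 3.6973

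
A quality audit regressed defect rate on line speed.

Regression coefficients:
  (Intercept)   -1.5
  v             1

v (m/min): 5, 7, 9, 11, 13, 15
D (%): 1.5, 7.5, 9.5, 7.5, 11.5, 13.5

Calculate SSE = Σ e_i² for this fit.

v=5: ŷ = -1.5 + 5 = 3.5; e = 1.5 − 3.5 = -2
v=7: ŷ = -1.5 + 7 = 5.5; e = 7.5 − 5.5 = 2
v=9: ŷ = -1.5 + 9 = 7.5; e = 9.5 − 7.5 = 2
v=11: ŷ = -1.5 + 11 = 9.5; e = 7.5 − 9.5 = -2
v=13: ŷ = -1.5 + 13 = 11.5; e = 11.5 − 11.5 = 0
v=15: ŷ = -1.5 + 15 = 13.5; e = 13.5 − 13.5 = 0
SSE = 4 + 4 + 4 + 4 + 0 + 0 = 16

SSE = 16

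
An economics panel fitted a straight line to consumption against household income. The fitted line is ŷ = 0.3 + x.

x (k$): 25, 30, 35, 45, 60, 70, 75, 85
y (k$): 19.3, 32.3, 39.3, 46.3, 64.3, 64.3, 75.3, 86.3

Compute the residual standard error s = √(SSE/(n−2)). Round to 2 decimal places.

s = 4.28

x=25: ŷ = 0.3 + 25 = 25.3; e = 19.3 − 25.3 = -6
x=30: ŷ = 0.3 + 30 = 30.3; e = 32.3 − 30.3 = 2
x=35: ŷ = 0.3 + 35 = 35.3; e = 39.3 − 35.3 = 4
x=45: ŷ = 0.3 + 45 = 45.3; e = 46.3 − 45.3 = 1
x=60: ŷ = 0.3 + 60 = 60.3; e = 64.3 − 60.3 = 4
x=70: ŷ = 0.3 + 70 = 70.3; e = 64.3 − 70.3 = -6
x=75: ŷ = 0.3 + 75 = 75.3; e = 75.3 − 75.3 = 0
x=85: ŷ = 0.3 + 85 = 85.3; e = 86.3 − 85.3 = 1
SSE = 36 + 4 + 16 + 1 + 16 + 36 + 0 + 1 = 110
s = √(110/6) = √18.3333 ≈ 4.28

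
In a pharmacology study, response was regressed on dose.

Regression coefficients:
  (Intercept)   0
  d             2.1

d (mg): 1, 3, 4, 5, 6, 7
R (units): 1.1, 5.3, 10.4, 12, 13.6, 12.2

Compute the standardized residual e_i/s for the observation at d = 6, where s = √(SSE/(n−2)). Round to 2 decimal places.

d=1: ŷ = 2.1·1 = 2.1; e = 1.1 − 2.1 = -1
d=3: ŷ = 2.1·3 = 6.3; e = 5.3 − 6.3 = -1
d=4: ŷ = 2.1·4 = 8.4; e = 10.4 − 8.4 = 2
d=5: ŷ = 2.1·5 = 10.5; e = 12 − 10.5 = 1.5
d=6: ŷ = 2.1·6 = 12.6; e = 13.6 − 12.6 = 1
d=7: ŷ = 2.1·7 = 14.7; e = 12.2 − 14.7 = -2.5
SSE = 1 + 1 + 4 + 2.25 + 1 + 6.25 = 15.5
s = √(15.5/4) = 1.9685
e/s = 1 / 1.9685 = 0.51

0.51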